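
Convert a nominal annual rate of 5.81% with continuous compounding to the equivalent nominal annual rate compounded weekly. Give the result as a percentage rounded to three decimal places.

EAR under continuous compounding: e^0.0581 − 1 = 0.059821.
Solve (1 + r/52)^52 = 1.059821: r/52 = 1.059821^(1/52) − 1 = 0.001118, so r = 0.058132 = 5.813%.

5.813%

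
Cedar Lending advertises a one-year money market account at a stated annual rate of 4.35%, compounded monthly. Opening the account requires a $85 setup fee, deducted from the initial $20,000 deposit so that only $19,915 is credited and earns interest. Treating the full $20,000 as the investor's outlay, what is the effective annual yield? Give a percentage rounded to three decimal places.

3.994%

Value after one year: 19,915 × (1 + 0.0435/12)^12 = 19,915 × 1.044378 = $20,798.78.
Effective yield on the $20,000 outlay: 20,798.78 / 20,000 − 1 = 0.039939 = 3.994%.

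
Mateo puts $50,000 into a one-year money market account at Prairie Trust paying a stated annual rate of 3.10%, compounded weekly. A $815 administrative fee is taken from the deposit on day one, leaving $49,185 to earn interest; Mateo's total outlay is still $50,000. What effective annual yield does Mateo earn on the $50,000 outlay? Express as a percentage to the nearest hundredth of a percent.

1.47%

Value after one year: 49,185 × (1 + 0.0310/52)^52 = 49,185 × 1.031476 = $50,733.15.
Effective yield on the $50,000 outlay: 50,733.15 / 50,000 − 1 = 0.014663 = 1.47%.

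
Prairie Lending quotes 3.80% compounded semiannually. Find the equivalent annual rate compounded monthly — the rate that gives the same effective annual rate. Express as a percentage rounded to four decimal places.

EAR = (1 + 0.0380/2)^2 − 1 = 0.038361.
Solve (1 + r/12)^12 = 1.038361: r/12 = 1.038361^(1/12) − 1 = 0.003142, so r = 0.037703 = 3.7703%.

3.7703%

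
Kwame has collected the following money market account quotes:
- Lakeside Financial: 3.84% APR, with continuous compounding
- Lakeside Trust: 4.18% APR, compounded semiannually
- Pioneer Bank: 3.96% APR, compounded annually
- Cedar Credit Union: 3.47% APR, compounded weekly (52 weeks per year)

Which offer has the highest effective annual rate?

Lakeside Trust

Lakeside Financial: e^0.0384 − 1 = 3.915%
Lakeside Trust: (1 + 0.0418/2)^2 − 1 = 4.224%
Pioneer Bank: compounded annually, EAR = 3.960%
Cedar Credit Union: (1 + 0.0347/52)^52 − 1 = 3.530%
The highest effective annual rate is Lakeside Trust at 4.224%.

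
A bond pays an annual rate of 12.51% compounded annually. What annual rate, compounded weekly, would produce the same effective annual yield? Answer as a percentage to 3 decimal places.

Compounded annually, EAR = nominal = 0.125100.
Solve (1 + r/52)^52 = 1.125100: r/52 = 1.125100^(1/52) − 1 = 0.002269, so r = 0.118006 = 11.801%.

11.801%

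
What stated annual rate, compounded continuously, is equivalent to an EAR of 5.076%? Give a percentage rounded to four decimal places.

4.9514%

Continuous: nominal r satisfies e^r − 1 = 0.05076.
r = ln(1 + 0.05076) = ln(1.05076) = 0.049514 = 4.9514%.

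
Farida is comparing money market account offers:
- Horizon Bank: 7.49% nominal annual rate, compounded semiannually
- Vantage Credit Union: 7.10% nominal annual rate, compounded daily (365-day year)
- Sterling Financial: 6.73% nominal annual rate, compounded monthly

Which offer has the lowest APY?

Sterling Financial

Horizon Bank: (1 + 0.0749/2)^2 − 1 = 7.630%
Vantage Credit Union: (1 + 0.0710/365)^365 − 1 = 7.357%
Sterling Financial: (1 + 0.0673/12)^12 − 1 = 6.942%
The lowest effective annual rate is Sterling Financial at 6.942%.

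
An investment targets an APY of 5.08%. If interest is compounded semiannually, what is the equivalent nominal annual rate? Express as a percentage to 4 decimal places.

(1 + r/2)^2 − 1 = 0.0508, so 1 + r/2 = 1.0508^(1/2).
r/2 = 0.025085, so r = 0.050171 = 5.0171%.

5.0171%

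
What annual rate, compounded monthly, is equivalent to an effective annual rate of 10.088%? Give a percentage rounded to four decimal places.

(1 + r/12)^12 − 1 = 0.10088, so 1 + r/12 = 1.10088^(1/12).
r/12 = 0.008041, so r = 0.096496 = 9.6496%.

9.6496%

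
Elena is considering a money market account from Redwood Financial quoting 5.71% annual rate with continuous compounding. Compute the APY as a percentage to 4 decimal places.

5.8762%

With continuous compounding, EAR = e^0.0571 − 1.
e^0.0571 = 1.058762, so EAR = 0.058762 = 5.8762%.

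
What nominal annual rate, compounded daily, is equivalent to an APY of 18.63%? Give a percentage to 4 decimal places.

(1 + r/365)^365 − 1 = 0.1863, so 1 + r/365 = 1.1863^(1/365).
r/365 = 0.000468, so r = 0.170879 = 17.0879%.

17.0879%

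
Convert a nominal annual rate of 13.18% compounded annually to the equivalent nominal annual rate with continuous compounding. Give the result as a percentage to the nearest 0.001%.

12.381%

Compounded annually, EAR = nominal = 0.131800.
Equivalent continuous rate: r = ln(1 + 0.131800) = 0.123809 = 12.381%.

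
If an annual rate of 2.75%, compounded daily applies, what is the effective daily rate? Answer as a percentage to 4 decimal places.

With a nominal annual rate compounded daily, the periodic rate is the nominal rate divided by 365.
i = 0.0275 / 365 = 0.0000753 = 0.0075%.

0.0075%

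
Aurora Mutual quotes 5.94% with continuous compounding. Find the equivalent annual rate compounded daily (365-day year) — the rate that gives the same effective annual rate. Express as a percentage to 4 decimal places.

5.9405%

EAR under continuous compounding: e^0.0594 − 1 = 0.061200.
Solve (1 + r/365)^365 = 1.061200: r/365 = 1.061200^(1/365) − 1 = 0.000163, so r = 0.059405 = 5.9405%.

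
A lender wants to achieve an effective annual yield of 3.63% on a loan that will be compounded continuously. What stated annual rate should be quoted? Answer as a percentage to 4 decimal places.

3.5657%

Continuous: nominal r satisfies e^r − 1 = 0.0363.
r = ln(1 + 0.0363) = ln(1.0363) = 0.035657 = 3.5657%.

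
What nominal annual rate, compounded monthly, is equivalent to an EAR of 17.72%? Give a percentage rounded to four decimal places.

16.4253%

(1 + r/12)^12 − 1 = 0.1772, so 1 + r/12 = 1.1772^(1/12).
r/12 = 0.013688, so r = 0.164253 = 16.4253%.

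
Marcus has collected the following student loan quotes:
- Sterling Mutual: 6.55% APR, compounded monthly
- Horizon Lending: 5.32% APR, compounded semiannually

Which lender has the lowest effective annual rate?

Sterling Mutual: (1 + 0.0655/12)^12 − 1 = 6.750%
Horizon Lending: (1 + 0.0532/2)^2 − 1 = 5.391%
The lowest effective annual rate is Horizon Lending at 5.391%.

Horizon Lending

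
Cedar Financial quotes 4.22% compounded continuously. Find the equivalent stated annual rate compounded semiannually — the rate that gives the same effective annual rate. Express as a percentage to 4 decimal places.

EAR under continuous compounding: e^0.0422 − 1 = 0.043103.
Solve (1 + r/2)^2 = 1.043103: r/2 = 1.043103^(1/2) − 1 = 0.021324, so r = 0.042648 = 4.2648%.

4.2648%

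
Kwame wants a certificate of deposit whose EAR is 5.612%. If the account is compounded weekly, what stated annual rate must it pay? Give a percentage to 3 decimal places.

5.463%

(1 + r/52)^52 − 1 = 0.05612, so 1 + r/52 = 1.05612^(1/52).
r/52 = 0.001051, so r = 0.054630 = 5.463%.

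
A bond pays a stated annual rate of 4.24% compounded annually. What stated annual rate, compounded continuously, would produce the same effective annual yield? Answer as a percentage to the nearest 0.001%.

4.153%

Compounded annually, EAR = nominal = 0.042400.
Equivalent continuous rate: r = ln(1 + 0.042400) = 0.041526 = 4.153%.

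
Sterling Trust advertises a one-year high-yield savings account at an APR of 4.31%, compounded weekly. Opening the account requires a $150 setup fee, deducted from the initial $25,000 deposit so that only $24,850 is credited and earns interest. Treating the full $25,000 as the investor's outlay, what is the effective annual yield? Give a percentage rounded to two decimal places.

3.78%

Value after one year: 24,850 × (1 + 0.0431/52)^52 = 24,850 × 1.044024 = $25,943.99.
Effective yield on the $25,000 outlay: 25,943.99 / 25,000 − 1 = 0.037760 = 3.78%.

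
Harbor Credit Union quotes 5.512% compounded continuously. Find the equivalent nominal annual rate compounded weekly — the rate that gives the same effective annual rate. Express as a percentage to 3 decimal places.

EAR under continuous compounding: e^0.05512 − 1 = 0.056667.
Solve (1 + r/52)^52 = 1.056667: r/52 = 1.056667^(1/52) − 1 = 0.001061, so r = 0.055149 = 5.515%.

5.515%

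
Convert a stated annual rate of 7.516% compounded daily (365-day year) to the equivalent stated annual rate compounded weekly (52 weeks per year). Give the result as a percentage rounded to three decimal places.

7.521%

EAR = (1 + 0.07516/365)^365 − 1 = 0.078048.
Solve (1 + r/52)^52 = 1.078048: r/52 = 1.078048^(1/52) − 1 = 0.001446, so r = 0.075207 = 7.521%.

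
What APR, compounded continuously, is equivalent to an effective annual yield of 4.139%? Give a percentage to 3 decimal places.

4.056%

Continuous: nominal r satisfies e^r − 1 = 0.04139.
r = ln(1 + 0.04139) = ln(1.04139) = 0.040556 = 4.056%.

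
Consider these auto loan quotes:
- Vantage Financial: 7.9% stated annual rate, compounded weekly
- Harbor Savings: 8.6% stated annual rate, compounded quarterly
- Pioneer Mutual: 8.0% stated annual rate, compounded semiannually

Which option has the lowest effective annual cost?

Pioneer Mutual

Vantage Financial: (1 + 0.079/52)^52 − 1 = 8.214%
Harbor Savings: (1 + 0.086/4)^4 − 1 = 8.881%
Pioneer Mutual: (1 + 0.080/2)^2 − 1 = 8.160%
The lowest effective annual rate is Pioneer Mutual at 8.160%.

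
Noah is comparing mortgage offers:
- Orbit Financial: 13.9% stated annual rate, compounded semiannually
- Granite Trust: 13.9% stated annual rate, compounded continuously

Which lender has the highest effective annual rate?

Orbit Financial: (1 + 0.139/2)^2 − 1 = 14.383%
Granite Trust: e^0.139 − 1 = 14.912%
The highest effective annual rate is Granite Trust at 14.912%.

Granite Trust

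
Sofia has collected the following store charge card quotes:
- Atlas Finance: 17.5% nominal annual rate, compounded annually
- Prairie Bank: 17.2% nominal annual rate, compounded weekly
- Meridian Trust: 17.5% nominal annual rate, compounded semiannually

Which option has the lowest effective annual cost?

Atlas Finance

Atlas Finance: compounded annually, EAR = 17.500%
Prairie Bank: (1 + 0.172/52)^52 − 1 = 18.734%
Meridian Trust: (1 + 0.175/2)^2 − 1 = 18.266%
The lowest effective annual rate is Atlas Finance at 17.500%.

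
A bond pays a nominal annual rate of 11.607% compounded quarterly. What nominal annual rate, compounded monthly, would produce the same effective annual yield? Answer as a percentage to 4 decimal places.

11.4965%

EAR = (1 + 0.11607/4)^4 − 1 = 0.121221.
Solve (1 + r/12)^12 = 1.121221: r/12 = 1.121221^(1/12) − 1 = 0.009580, so r = 0.114965 = 11.4965%.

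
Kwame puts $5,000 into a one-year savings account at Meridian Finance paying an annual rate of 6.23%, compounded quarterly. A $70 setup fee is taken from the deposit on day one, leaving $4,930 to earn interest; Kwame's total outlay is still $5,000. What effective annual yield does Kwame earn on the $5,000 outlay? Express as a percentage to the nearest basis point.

Value after one year: 4,930 × (1 + 0.0623/4)^4 = 4,930 × 1.063771 = $5,244.39.
Effective yield on the $5,000 outlay: 5,244.39 / 5,000 − 1 = 0.048878 = 4.89%.

4.89%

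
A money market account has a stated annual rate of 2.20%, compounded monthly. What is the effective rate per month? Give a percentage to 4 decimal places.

With a nominal annual rate compounded monthly, the periodic rate is the nominal rate divided by 12.
i = 0.0220 / 12 = 0.0018333 = 0.1833%.

0.1833%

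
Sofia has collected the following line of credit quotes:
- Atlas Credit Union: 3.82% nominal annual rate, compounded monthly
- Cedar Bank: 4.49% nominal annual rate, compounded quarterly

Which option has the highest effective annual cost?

Cedar Bank

Atlas Credit Union: (1 + 0.0382/12)^12 − 1 = 3.888%
Cedar Bank: (1 + 0.0449/4)^4 − 1 = 4.566%
The highest effective annual rate is Cedar Bank at 4.566%.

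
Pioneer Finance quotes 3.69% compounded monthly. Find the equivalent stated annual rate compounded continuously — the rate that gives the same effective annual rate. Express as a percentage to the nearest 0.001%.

EAR = (1 + 0.0369/12)^12 − 1 = 0.037531.
Equivalent continuous rate: r = ln(1 + 0.037531) = 0.036843 = 3.684%.

3.684%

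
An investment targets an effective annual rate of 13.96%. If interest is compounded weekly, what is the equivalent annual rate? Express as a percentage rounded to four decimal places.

13.0842%

(1 + r/52)^52 − 1 = 0.1396, so 1 + r/52 = 1.1396^(1/52).
r/52 = 0.002516, so r = 0.130842 = 13.0842%.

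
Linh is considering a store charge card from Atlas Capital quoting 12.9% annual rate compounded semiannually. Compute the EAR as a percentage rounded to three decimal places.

EAR = (1 + 0.129/2)^2 − 1.
= 1.133160 − 1 = 13.316%.

13.316%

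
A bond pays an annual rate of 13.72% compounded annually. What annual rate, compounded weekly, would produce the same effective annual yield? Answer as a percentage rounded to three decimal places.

12.873%

Compounded annually, EAR = nominal = 0.137200.
Solve (1 + r/52)^52 = 1.137200: r/52 = 1.137200^(1/52) − 1 = 0.002476, so r = 0.128728 = 12.873%.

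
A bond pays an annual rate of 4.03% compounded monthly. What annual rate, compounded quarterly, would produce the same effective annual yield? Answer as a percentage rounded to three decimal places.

EAR = (1 + 0.0403/12)^12 − 1 = 0.041053.
Solve (1 + r/4)^4 = 1.041053: r/4 = 1.041053^(1/4) − 1 = 0.010109, so r = 0.040435 = 4.044%.

4.044%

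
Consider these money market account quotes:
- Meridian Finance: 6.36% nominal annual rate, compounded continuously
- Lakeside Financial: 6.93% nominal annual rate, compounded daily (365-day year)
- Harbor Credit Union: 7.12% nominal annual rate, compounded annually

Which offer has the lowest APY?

Meridian Finance: e^0.0636 − 1 = 6.567%
Lakeside Financial: (1 + 0.0693/365)^365 − 1 = 7.175%
Harbor Credit Union: compounded annually, EAR = 7.120%
The lowest effective annual rate is Meridian Finance at 6.567%.

Meridian Finance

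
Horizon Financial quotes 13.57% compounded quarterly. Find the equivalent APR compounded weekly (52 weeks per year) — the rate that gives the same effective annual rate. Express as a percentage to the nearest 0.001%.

EAR = (1 + 0.1357/4)^4 − 1 = 0.142763.
Solve (1 + r/52)^52 = 1.142763: r/52 = 1.142763^(1/52) − 1 = 0.002570, so r = 0.133620 = 13.362%.

13.362%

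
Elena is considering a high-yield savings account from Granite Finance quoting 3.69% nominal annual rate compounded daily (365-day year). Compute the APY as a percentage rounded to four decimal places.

EAR = (1 + 0.0369/365)^365 − 1.
= (1 + 0.000101)^365 − 1 = 1.037587 − 1 = 3.7587%.

3.7587%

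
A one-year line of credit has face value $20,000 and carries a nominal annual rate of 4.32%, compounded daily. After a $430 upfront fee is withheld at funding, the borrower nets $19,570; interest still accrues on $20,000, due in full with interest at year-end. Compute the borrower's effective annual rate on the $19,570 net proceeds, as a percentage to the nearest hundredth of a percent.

6.71%

Amount owed after one year: 20,000 × (1 + 0.0432/365)^365 = 20,000 × 1.044144 = $20,882.88.
Effective rate on net proceeds: 20,882.88 / 19,570 − 1 = 0.067086 = 6.71%.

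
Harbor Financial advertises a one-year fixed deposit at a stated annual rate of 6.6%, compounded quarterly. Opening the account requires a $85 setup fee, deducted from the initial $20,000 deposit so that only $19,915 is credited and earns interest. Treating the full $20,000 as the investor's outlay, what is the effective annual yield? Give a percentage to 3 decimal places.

6.311%

Value after one year: 19,915 × (1 + 0.066/4)^4 = 19,915 × 1.067652 = $21,262.28.
Effective yield on the $20,000 outlay: 21,262.28 / 20,000 − 1 = 0.063114 = 6.311%.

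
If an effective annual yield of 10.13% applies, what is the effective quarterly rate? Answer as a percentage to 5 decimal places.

2.44161%

The per-quarter rate i satisfies (1 + i)^4 = 1 + 0.1013.
i = 1.1013^(1/4) − 1 = 0.0244161 = 2.44161%.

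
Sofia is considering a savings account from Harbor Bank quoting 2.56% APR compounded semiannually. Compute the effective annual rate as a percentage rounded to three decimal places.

EAR = (1 + 0.0256/2)^2 − 1.
= (1 + 0.012800)^2 − 1 = 1.025764 − 1 = 2.576%.

2.576%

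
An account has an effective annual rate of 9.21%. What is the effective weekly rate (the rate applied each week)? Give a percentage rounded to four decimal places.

The per-week rate i satisfies (1 + i)^52 = 1 + 0.0921.
i = 1.0921^(1/52) − 1 = 0.0016957 = 0.1696%.

0.1696%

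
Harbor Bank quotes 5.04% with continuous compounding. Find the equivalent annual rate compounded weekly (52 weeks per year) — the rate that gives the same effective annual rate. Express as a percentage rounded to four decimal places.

EAR under continuous compounding: e^0.0504 − 1 = 0.051692.
Solve (1 + r/52)^52 = 1.051692: r/52 = 1.051692^(1/52) − 1 = 0.000970, so r = 0.050424 = 5.0424%.

5.0424%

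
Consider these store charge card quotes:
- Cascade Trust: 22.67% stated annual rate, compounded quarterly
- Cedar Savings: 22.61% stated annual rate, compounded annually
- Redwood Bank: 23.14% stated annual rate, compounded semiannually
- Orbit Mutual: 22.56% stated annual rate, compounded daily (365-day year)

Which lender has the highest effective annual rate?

Orbit Mutual

Cascade Trust: (1 + 0.2267/4)^4 − 1 = 24.671%
Cedar Savings: compounded annually, EAR = 22.610%
Redwood Bank: (1 + 0.2314/2)^2 − 1 = 24.479%
Orbit Mutual: (1 + 0.2256/365)^365 − 1 = 25.299%
The highest effective annual rate is Orbit Mutual at 25.299%.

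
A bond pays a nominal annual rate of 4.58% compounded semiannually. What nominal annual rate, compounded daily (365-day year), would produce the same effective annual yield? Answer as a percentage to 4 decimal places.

EAR = (1 + 0.0458/2)^2 − 1 = 0.046324.
Solve (1 + r/365)^365 = 1.046324: r/365 = 1.046324^(1/365) − 1 = 0.000124, so r = 0.045286 = 4.5286%.

4.5286%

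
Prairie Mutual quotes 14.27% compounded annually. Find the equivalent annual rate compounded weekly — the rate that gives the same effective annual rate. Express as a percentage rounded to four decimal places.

13.3565%

Compounded annually, EAR = nominal = 0.142700.
Solve (1 + r/52)^52 = 1.142700: r/52 = 1.142700^(1/52) − 1 = 0.002569, so r = 0.133565 = 13.3565%.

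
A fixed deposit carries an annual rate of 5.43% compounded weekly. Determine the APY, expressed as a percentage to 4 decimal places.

5.5771%

EAR = (1 + 0.0543/52)^52 − 1.
= 1.055771 − 1 = 5.5771%.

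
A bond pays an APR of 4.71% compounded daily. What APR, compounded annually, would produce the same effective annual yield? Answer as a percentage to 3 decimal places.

EAR = (1 + 0.0471/365)^365 − 1 = 0.048224.
Compounded annually, the equivalent nominal rate is the EAR itself: 4.822%.

4.822%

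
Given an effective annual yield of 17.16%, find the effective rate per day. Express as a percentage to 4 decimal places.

The per-day rate i satisfies (1 + i)^365 = 1 + 0.1716.
i = 1.1716^(1/365) − 1 = 0.0004340 = 0.0434%.

0.0434%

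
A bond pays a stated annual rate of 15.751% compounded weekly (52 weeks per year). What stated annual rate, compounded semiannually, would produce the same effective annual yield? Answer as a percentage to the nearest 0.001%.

EAR = (1 + 0.15751/52)^52 − 1 = 0.170314.
Solve (1 + r/2)^2 = 1.170314: r/2 = 1.170314^(1/2) − 1 = 0.081810, so r = 0.163621 = 16.362%.

16.362%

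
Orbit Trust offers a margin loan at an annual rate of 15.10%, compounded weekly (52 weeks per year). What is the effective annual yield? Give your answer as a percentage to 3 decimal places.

EAR = (1 + 0.1510/52)^52 − 1.
= (1 + 0.002904)^52 − 1 = 1.162742 − 1 = 16.274%.

16.274%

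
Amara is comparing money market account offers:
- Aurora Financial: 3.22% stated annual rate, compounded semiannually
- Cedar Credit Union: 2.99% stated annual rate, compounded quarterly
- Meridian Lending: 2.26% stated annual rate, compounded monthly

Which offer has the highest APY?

Aurora Financial

Aurora Financial: (1 + 0.0322/2)^2 − 1 = 3.246%
Cedar Credit Union: (1 + 0.0299/4)^4 − 1 = 3.024%
Meridian Lending: (1 + 0.0226/12)^12 − 1 = 2.284%
The highest effective annual rate is Aurora Financial at 3.246%.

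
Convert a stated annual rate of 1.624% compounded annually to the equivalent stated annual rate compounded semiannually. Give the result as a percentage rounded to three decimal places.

Compounded annually, EAR = nominal = 0.016240.
Solve (1 + r/2)^2 = 1.016240: r/2 = 1.016240^(1/2) − 1 = 0.008087, so r = 0.016175 = 1.617%.

1.617%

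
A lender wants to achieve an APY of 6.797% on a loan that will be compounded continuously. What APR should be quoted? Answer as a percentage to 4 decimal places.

6.5760%

Continuous: nominal r satisfies e^r − 1 = 0.06797.
r = ln(1 + 0.06797) = ln(1.06797) = 0.065760 = 6.5760%.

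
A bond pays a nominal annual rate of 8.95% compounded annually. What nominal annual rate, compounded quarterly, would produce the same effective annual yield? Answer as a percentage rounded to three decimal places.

Compounded annually, EAR = nominal = 0.089500.
Solve (1 + r/4)^4 = 1.089500: r/4 = 1.089500^(1/4) − 1 = 0.021661, so r = 0.086644 = 8.664%.

8.664%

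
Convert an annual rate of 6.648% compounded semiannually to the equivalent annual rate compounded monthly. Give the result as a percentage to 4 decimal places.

6.5578%

EAR = (1 + 0.06648/2)^2 − 1 = 0.067585.
Solve (1 + r/12)^12 = 1.067585: r/12 = 1.067585^(1/12) − 1 = 0.005465, so r = 0.065578 = 6.5578%.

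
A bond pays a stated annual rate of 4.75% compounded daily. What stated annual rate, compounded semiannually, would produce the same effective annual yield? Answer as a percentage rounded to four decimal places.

4.8065%

EAR = (1 + 0.0475/365)^365 − 1 = 0.048643.
Solve (1 + r/2)^2 = 1.048643: r/2 = 1.048643^(1/2) − 1 = 0.024033, so r = 0.048065 = 4.8065%.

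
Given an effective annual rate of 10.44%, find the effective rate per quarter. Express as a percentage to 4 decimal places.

2.5136%

The per-quarter rate i satisfies (1 + i)^4 = 1 + 0.1044.
i = 1.1044^(1/4) − 1 = 0.0251363 = 2.5136%.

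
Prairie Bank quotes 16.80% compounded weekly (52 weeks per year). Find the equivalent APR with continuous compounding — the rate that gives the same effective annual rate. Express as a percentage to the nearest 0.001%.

16.773%

EAR = (1 + 0.1680/52)^52 − 1 = 0.182616.
Equivalent continuous rate: r = ln(1 + 0.182616) = 0.167729 = 16.773%.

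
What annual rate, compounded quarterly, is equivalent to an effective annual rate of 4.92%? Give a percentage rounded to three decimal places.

(1 + r/4)^4 − 1 = 0.0492, so 1 + r/4 = 1.0492^(1/4).
r/4 = 0.012079, so r = 0.048317 = 4.832%.

4.832%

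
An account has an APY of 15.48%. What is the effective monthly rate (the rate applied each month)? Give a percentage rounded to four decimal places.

The per-month rate i satisfies (1 + i)^12 = 1 + 0.1548.
i = 1.1548^(1/12) − 1 = 0.0120661 = 1.2066%.

1.2066%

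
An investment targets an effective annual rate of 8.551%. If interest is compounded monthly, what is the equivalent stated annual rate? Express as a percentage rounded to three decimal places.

(1 + r/12)^12 − 1 = 0.08551, so 1 + r/12 = 1.08551^(1/12).
r/12 = 0.006861, so r = 0.082331 = 8.233%.

8.233%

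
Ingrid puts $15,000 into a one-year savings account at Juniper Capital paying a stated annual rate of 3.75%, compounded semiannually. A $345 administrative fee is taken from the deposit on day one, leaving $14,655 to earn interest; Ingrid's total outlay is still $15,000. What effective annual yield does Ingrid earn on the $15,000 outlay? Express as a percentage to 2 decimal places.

Value after one year: 14,655 × (1 + 0.0375/2)^2 = 14,655 × 1.037852 = $15,209.71.
Effective yield on the $15,000 outlay: 15,209.71 / 15,000 − 1 = 0.013981 = 1.40%.

1.40%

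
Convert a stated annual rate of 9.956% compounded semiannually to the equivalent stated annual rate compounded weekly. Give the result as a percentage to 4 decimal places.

9.7252%

EAR = (1 + 0.09956/2)^2 − 1 = 0.102038.
Solve (1 + r/52)^52 = 1.102038: r/52 = 1.102038^(1/52) − 1 = 0.001870, so r = 0.097252 = 9.7252%.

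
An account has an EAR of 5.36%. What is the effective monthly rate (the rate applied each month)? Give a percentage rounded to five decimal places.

The per-month rate i satisfies (1 + i)^12 = 1 + 0.0536.
i = 1.0536^(1/12) − 1 = 0.0043606 = 0.43606%.

0.43606%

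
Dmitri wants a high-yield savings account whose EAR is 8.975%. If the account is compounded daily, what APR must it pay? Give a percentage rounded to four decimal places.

8.5958%

(1 + r/365)^365 − 1 = 0.08975, so 1 + r/365 = 1.08975^(1/365).
r/365 = 0.000236, so r = 0.085958 = 8.5958%.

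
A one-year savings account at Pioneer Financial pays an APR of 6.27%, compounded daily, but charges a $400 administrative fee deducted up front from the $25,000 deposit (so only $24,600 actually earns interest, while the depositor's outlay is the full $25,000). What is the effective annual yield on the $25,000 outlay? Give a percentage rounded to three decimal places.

4.767%

Value after one year: 24,600 × (1 + 0.0627/365)^365 = 24,600 × 1.064702 = $26,191.66.
Effective yield on the $25,000 outlay: 26,191.66 / 25,000 − 1 = 0.047666 = 4.767%.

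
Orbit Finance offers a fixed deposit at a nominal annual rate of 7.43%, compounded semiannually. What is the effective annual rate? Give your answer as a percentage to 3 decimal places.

EAR = (1 + 0.0743/2)^2 − 1.
= (1 + 0.037150)^2 − 1 = 1.075680 − 1 = 7.568%.

7.568%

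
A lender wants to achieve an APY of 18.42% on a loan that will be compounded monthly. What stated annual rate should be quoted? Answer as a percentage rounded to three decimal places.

(1 + r/12)^12 − 1 = 0.1842, so 1 + r/12 = 1.1842^(1/12).
r/12 = 0.014189, so r = 0.170264 = 17.026%.

17.026%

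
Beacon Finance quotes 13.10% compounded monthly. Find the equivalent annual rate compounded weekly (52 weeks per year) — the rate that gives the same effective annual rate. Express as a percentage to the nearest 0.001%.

13.045%

EAR = (1 + 0.1310/12)^12 − 1 = 0.139159.
Solve (1 + r/52)^52 = 1.139159: r/52 = 1.139159^(1/52) − 1 = 0.002509, so r = 0.130453 = 13.045%.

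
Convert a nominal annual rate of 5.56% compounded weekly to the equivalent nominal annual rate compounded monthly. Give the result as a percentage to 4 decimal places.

5.5699%

EAR = (1 + 0.0556/52)^52 − 1 = 0.057143.
Solve (1 + r/12)^12 = 1.057143: r/12 = 1.057143^(1/12) − 1 = 0.004642, so r = 0.055699 = 5.5699%.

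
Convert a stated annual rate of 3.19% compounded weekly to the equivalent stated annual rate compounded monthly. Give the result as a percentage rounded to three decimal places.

EAR = (1 + 0.0319/52)^52 − 1 = 0.032404.
Solve (1 + r/12)^12 = 1.032404: r/12 = 1.032404^(1/12) − 1 = 0.002661, so r = 0.031933 = 3.193%.

3.193%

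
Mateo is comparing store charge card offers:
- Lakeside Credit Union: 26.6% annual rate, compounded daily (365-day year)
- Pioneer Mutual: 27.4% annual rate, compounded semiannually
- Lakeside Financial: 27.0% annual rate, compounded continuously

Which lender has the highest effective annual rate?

Lakeside Credit Union: (1 + 0.266/365)^365 − 1 = 30.461%
Pioneer Mutual: (1 + 0.274/2)^2 − 1 = 29.277%
Lakeside Financial: e^0.270 − 1 = 30.996%
The highest effective annual rate is Lakeside Financial at 30.996%.

Lakeside Financial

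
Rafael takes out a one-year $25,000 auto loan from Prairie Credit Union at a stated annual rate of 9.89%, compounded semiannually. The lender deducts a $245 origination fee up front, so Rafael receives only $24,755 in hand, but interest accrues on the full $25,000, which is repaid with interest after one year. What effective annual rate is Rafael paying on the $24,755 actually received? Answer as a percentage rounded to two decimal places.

Amount owed after one year: 25,000 × (1 + 0.0989/2)^2 = 25,000 × 1.101345 = $27,533.63.
Effective rate on net proceeds: 27,533.63 / 24,755 − 1 = 0.112245 = 11.22%.

11.22%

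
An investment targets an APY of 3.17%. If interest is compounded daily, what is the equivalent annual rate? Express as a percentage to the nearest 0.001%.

(1 + r/365)^365 − 1 = 0.0317, so 1 + r/365 = 1.0317^(1/365).
r/365 = 0.000086, so r = 0.031209 = 3.121%.

3.121%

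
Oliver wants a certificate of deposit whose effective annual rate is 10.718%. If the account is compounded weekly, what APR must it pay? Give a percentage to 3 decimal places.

10.192%

(1 + r/52)^52 − 1 = 0.10718, so 1 + r/52 = 1.10718^(1/52).
r/52 = 0.001960, so r = 0.101916 = 10.192%.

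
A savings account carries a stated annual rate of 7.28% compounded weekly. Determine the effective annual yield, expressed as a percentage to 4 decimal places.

7.5461%

EAR = (1 + 0.0728/52)^52 − 1.
= (1 + 0.001400)^52 − 1 = 1.075461 − 1 = 7.5461%.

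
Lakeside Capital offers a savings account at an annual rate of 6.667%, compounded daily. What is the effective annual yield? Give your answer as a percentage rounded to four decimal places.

EAR = (1 + 0.06667/365)^365 − 1.
= 1.068936 − 1 = 6.8936%.

6.8936%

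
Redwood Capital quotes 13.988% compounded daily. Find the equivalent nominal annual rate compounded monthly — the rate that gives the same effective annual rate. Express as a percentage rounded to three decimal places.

14.067%

EAR = (1 + 0.13988/365)^365 − 1 = 0.150105.
Solve (1 + r/12)^12 = 1.150105: r/12 = 1.150105^(1/12) − 1 = 0.011723, so r = 0.140671 = 14.067%.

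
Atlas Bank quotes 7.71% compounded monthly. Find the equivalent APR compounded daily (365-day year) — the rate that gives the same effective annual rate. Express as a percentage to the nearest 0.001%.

EAR = (1 + 0.0771/12)^12 − 1 = 0.079884.
Solve (1 + r/365)^365 = 1.079884: r/365 = 1.079884^(1/365) − 1 = 0.000211, so r = 0.076861 = 7.686%.

7.686%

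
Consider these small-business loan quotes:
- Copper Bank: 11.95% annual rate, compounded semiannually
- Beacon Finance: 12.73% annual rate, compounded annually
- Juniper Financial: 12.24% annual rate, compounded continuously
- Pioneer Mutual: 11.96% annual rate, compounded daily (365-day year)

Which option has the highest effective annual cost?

Juniper Financial

Copper Bank: (1 + 0.1195/2)^2 − 1 = 12.307%
Beacon Finance: compounded annually, EAR = 12.730%
Juniper Financial: e^0.1224 − 1 = 13.021%
Pioneer Mutual: (1 + 0.1196/365)^365 − 1 = 12.702%
The highest effective annual rate is Juniper Financial at 13.021%.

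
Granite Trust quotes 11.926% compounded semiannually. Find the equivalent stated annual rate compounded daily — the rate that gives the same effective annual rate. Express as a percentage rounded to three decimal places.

11.586%

EAR = (1 + 0.11926/2)^2 − 1 = 0.122816.
Solve (1 + r/365)^365 = 1.122816: r/365 = 1.122816^(1/365) − 1 = 0.000317, so r = 0.115858 = 11.586%.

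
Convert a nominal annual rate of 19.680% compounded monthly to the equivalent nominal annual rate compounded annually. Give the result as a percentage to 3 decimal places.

21.556%

EAR = (1 + 0.19680/12)^12 − 1 = 0.215559.
Compounded annually, the equivalent nominal rate is the EAR itself: 21.556%.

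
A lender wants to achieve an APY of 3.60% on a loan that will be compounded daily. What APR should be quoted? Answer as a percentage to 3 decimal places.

(1 + r/365)^365 − 1 = 0.0360, so 1 + r/365 = 1.0360^(1/365).
r/365 = 0.000097, so r = 0.035369 = 3.537%.

3.537%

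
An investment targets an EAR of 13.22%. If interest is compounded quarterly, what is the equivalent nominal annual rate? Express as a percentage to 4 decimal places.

(1 + r/4)^4 − 1 = 0.1322, so 1 + r/4 = 1.1322^(1/4).
r/4 = 0.031527, so r = 0.126110 = 12.6110%.

12.6110%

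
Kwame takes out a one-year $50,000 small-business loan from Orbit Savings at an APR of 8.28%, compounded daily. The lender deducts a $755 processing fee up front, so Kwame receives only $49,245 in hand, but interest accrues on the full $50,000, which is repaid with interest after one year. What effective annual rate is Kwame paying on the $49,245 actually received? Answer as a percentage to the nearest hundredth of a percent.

Amount owed after one year: 50,000 × (1 + 0.0828/365)^365 = 50,000 × 1.086314 = $54,315.72.
Effective rate on net proceeds: 54,315.72 / 49,245 − 1 = 0.102969 = 10.30%.

10.30%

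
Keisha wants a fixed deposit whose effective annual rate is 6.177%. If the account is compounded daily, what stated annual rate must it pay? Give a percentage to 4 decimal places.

(1 + r/365)^365 − 1 = 0.06177, so 1 + r/365 = 1.06177^(1/365).
r/365 = 0.000164, so r = 0.059942 = 5.9942%.

5.9942%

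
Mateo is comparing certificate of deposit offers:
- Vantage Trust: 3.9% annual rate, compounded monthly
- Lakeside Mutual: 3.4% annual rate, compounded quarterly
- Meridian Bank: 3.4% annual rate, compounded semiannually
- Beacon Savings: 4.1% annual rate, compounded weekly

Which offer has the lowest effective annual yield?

Vantage Trust: (1 + 0.039/12)^12 − 1 = 3.970%
Lakeside Mutual: (1 + 0.034/4)^4 − 1 = 3.444%
Meridian Bank: (1 + 0.034/2)^2 − 1 = 3.429%
Beacon Savings: (1 + 0.041/52)^52 − 1 = 4.184%
The lowest effective annual rate is Meridian Bank at 3.429%.

Meridian Bank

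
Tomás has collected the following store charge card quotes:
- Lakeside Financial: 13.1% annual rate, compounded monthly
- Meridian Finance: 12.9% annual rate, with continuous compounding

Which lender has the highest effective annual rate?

Lakeside Financial

Lakeside Financial: (1 + 0.131/12)^12 − 1 = 13.916%
Meridian Finance: e^0.129 − 1 = 13.769%
The highest effective annual rate is Lakeside Financial at 13.916%.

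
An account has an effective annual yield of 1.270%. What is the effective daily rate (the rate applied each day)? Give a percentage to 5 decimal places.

0.00346%

The per-day rate i satisfies (1 + i)^365 = 1 + 0.01270.
i = 1.01270^(1/365) − 1 = 0.0000346 = 0.00346%.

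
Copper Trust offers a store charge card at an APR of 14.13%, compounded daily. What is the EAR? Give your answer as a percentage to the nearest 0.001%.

EAR = (1 + 0.1413/365)^365 − 1.
= (1 + 0.000387)^365 − 1 = 1.151739 − 1 = 15.174%.

15.174%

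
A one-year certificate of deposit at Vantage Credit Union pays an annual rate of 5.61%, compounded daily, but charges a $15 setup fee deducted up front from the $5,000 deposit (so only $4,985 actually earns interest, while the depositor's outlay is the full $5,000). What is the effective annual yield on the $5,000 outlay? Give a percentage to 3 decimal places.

Value after one year: 4,985 × (1 + 0.0561/365)^365 = 4,985 × 1.057699 = $5,272.63.
Effective yield on the $5,000 outlay: 5,272.63 / 5,000 − 1 = 0.054526 = 5.453%.

5.453%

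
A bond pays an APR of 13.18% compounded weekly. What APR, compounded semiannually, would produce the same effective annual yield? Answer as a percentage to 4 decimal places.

EAR = (1 + 0.1318/52)^52 − 1 = 0.140690.
Solve (1 + r/2)^2 = 1.140690: r/2 = 1.140690^(1/2) − 1 = 0.068031, so r = 0.136062 = 13.6062%.

13.6062%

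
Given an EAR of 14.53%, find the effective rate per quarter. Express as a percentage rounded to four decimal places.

The per-quarter rate i satisfies (1 + i)^4 = 1 + 0.1453.
i = 1.1453^(1/4) − 1 = 0.0344984 = 3.4498%.

3.4498%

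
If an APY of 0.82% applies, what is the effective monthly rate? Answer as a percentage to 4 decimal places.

0.0681%

The per-month rate i satisfies (1 + i)^12 = 1 + 0.0082.
i = 1.0082^(1/12) − 1 = 0.0006808 = 0.0681%.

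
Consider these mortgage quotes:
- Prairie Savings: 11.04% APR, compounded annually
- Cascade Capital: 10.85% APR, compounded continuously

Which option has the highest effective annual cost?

Cascade Capital

Prairie Savings: compounded annually, EAR = 11.040%
Cascade Capital: e^0.1085 − 1 = 11.460%
The highest effective annual rate is Cascade Capital at 11.460%.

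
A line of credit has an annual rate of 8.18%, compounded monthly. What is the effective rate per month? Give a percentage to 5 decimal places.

0.68167%

With a nominal annual rate compounded monthly, the periodic rate is the nominal rate divided by 12.
i = 0.0818 / 12 = 0.0068167 = 0.68167%.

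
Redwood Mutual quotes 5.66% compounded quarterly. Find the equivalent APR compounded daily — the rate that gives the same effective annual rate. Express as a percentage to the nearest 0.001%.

5.621%

EAR = (1 + 0.0566/4)^4 − 1 = 0.057813.
Solve (1 + r/365)^365 = 1.057813: r/365 = 1.057813^(1/365) − 1 = 0.000154, so r = 0.056208 = 5.621%.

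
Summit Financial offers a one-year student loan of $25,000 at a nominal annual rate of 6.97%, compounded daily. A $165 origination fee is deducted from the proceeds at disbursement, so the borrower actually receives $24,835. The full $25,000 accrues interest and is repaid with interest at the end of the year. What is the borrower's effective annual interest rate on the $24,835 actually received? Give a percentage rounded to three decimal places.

Amount owed after one year: 25,000 × (1 + 0.0697/365)^365 = 25,000 × 1.072179 = $26,804.48.
Effective rate on net proceeds: 26,804.48 / 24,835 − 1 = 0.079303 = 7.930%.

7.930%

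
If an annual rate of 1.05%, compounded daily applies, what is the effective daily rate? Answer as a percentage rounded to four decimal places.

0.0029%

With a nominal annual rate compounded daily, the periodic rate is the nominal rate divided by 365.
i = 0.0105 / 365 = 0.0000288 = 0.0029%.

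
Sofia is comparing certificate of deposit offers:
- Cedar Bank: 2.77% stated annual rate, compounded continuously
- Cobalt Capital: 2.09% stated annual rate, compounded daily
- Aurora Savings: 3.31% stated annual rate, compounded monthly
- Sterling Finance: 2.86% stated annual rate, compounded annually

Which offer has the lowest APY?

Cedar Bank: e^0.0277 − 1 = 2.809%
Cobalt Capital: (1 + 0.0209/365)^365 − 1 = 2.112%
Aurora Savings: (1 + 0.0331/12)^12 − 1 = 3.361%
Sterling Finance: compounded annually, EAR = 2.860%
The lowest effective annual rate is Cobalt Capital at 2.112%.

Cobalt Capital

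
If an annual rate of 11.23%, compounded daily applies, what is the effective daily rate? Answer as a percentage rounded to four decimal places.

0.0308%

With a nominal annual rate compounded daily, the periodic rate is the nominal rate divided by 365.
i = 0.1123 / 365 = 0.0003077 = 0.0308%.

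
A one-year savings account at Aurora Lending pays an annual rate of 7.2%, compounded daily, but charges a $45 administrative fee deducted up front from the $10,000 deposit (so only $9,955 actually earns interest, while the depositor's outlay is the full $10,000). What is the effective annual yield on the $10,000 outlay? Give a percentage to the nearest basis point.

6.98%

Value after one year: 9,955 × (1 + 0.072/365)^365 = 9,955 × 1.074648 = $10,698.12.
Effective yield on the $10,000 outlay: 10,698.12 / 10,000 − 1 = 0.069812 = 6.98%.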